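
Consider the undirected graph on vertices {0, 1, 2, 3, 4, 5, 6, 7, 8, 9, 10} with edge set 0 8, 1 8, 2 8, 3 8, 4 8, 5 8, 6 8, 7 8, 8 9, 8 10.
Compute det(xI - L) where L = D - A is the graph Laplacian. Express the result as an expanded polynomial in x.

With the vertex order [0, 1, 2, 3, 4, 5, 6, 7, 8, 9, 10], the degrees are [1, 1, 1, 1, 1, 1, 1, 1, 10, 1, 1], giving D = diag(1, 1, 1, 1, 1, 1, 1, 1, 10, 1, 1) and L = D - A. L has integer entries, so p(x) = det(xI - L) has integer coefficients. Expanding the determinant yields x^11 - 20x^10 + 135x^9 - 480x^8 + 1050x^7 - 1512x^6 + 1470x^5 - 960x^4 + 405x^3 - 100x^2 + 11x. Since p(0) = det(-L) = 0, x divides p(x). The eigenvalues sum to 20, which equals trace(L) = 2|E|.

x^11 - 20x^10 + 135x^9 - 480x^8 + 1050x^7 - 1512x^6 + 1470x^5 - 960x^4 + 405x^3 - 100x^2 + 11x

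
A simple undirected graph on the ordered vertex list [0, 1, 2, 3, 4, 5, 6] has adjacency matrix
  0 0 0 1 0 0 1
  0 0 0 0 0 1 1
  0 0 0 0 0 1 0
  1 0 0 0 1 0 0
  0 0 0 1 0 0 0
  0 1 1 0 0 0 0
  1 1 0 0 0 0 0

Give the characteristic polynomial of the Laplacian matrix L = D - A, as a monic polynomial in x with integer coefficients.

x^7 - 12x^6 + 55x^5 - 120x^4 + 126x^3 - 56x^2 + 7x

Each diagonal entry of L is the vertex degree and each off-diagonal entry is -1 where an edge is present, 0 otherwise; in the order [0, 1, 2, 3, 4, 5, 6] the diagonal is [2, 2, 1, 2, 1, 2, 2]. Computing det(xI - L) by cofactor expansion (or equivalently via sum-over-permutations) gives x^7 - 12x^6 + 55x^5 - 120x^4 + 126x^3 - 56x^2 + 7x. Since p(0) = det(-L) = 0, x divides p(x). The eigenvalues sum to 12, which equals trace(L) = 2|E|.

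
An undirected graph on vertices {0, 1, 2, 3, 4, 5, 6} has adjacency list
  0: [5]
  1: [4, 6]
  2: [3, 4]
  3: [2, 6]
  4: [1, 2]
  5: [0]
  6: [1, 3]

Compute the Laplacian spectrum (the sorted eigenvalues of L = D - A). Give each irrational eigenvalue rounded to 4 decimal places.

With the vertex order [0, 1, 2, 3, 4, 5, 6], the degrees are [1, 2, 2, 2, 2, 1, 2], giving D = diag(1, 2, 2, 2, 2, 1, 2) and L = D - A. L is symmetric positive semidefinite, so every eigenvalue is real and nonnegative. The 2 zero eigenvalues correspond to the 2 connected components. The largest eigenvalue, 3.6180, is at most the vertex count 7.

[0, 0, 1.3820, 1.3820, 2, 3.6180, 3.6180]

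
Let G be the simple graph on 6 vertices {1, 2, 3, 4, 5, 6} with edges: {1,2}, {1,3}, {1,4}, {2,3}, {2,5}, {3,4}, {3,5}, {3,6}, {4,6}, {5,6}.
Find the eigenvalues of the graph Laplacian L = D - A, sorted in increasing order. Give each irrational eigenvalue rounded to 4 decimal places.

With the vertex order [1, 2, 3, 4, 5, 6], the degrees are [3, 3, 5, 3, 3, 3], giving D = diag(3, 3, 5, 3, 3, 3) and L = D - A. The multiplicity of 0 as a Laplacian eigenvalue equals the number of connected components. The single zero eigenvalue shows the graph is connected. The largest eigenvalue, 6, is at most the vertex count 6.

[0, 2.3820, 2.3820, 4.6180, 4.6180, 6]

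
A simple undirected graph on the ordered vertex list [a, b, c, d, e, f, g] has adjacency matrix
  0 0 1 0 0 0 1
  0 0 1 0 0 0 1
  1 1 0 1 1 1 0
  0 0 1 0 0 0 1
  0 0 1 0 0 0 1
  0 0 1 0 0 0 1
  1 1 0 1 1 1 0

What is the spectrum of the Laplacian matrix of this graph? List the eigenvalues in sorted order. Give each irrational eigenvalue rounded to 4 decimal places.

With the vertex order [a, b, c, d, e, f, g], the degrees are [2, 2, 5, 2, 2, 2, 5], giving D = diag(2, 2, 5, 2, 2, 2, 5) and L = D - A. The multiplicity of 0 as a Laplacian eigenvalue equals the number of connected components. By the matrix-tree theorem the graph has (1/7) * product of the nonzero eigenvalues = 80 spanning trees. The eigenvalues sum to 20, which equals trace(L) = 2|E|.

[0, 2, 2, 2, 2, 5, 7]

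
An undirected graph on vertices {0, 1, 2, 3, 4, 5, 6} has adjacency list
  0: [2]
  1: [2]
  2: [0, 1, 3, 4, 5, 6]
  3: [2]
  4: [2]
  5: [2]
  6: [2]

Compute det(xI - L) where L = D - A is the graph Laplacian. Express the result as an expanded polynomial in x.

x^7 - 12x^6 + 45x^5 - 80x^4 + 75x^3 - 36x^2 + 7x

Reading degrees in the order [0, 1, 2, 3, 4, 5, 6] gives [1, 1, 6, 1, 1, 1, 1]; set D = diag(1, 1, 6, 1, 1, 1, 1) and form L = D - A. The eigenvalues of L are [0, 1, 1, 1, 1, 1, 7]; the characteristic polynomial is the product of (x - lambda_i), which multiplies out to x^7 - 12x^6 + 45x^5 - 80x^4 + 75x^3 - 36x^2 + 7x. Since p(0) = det(-L) = 0, x divides p(x).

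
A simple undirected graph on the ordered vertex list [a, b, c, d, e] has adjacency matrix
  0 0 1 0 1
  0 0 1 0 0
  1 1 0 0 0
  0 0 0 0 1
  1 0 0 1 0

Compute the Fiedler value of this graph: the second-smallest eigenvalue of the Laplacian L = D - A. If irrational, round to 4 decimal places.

0.3820

Reading degrees in the order [a, b, c, d, e] gives [2, 1, 2, 1, 2]; set D = diag(2, 1, 2, 1, 2) and form L = D - A. Computing the eigenvalues of L and sorting gives [0, 0.3820, 1.3820, 2.6180, 3.6180]. The Fiedler value lambda_2 = 0.3820 is strictly positive, so the graph is connected. The eigenvalues sum to 8, which equals trace(L) = 2|E|.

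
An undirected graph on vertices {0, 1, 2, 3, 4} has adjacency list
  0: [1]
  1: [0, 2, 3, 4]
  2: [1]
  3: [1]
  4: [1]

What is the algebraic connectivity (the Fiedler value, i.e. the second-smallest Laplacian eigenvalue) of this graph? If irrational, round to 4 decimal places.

1

With the vertex order [0, 1, 2, 3, 4], the degrees are [1, 4, 1, 1, 1], giving D = diag(1, 4, 1, 1, 1) and L = D - A. The smallest Laplacian eigenvalue is always 0. The next one, lambda_2 = 1, measures how hard the graph is to disconnect: larger values mean better connectivity. The largest eigenvalue, 5, is at most the vertex count 5. By the matrix-tree theorem the graph has (1/5) * product of the nonzero eigenvalues = 1 spanning tree.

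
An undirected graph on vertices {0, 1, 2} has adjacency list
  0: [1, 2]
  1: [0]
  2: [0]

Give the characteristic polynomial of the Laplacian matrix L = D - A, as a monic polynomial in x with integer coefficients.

Reading degrees in the order [0, 1, 2] gives [2, 1, 1]; set D = diag(2, 1, 1) and form L = D - A. L has integer entries, so p(x) = det(xI - L) has integer coefficients. Expanding the determinant yields x^3 - 4x^2 + 3x. The coefficient of x^2 equals -trace(L) = -4, matching the sum of degrees. The largest eigenvalue, 3, is at most the vertex count 3. By the matrix-tree theorem the graph has (1/3) * product of the nonzero eigenvalues = 1 spanning tree.

x^3 - 4x^2 + 3x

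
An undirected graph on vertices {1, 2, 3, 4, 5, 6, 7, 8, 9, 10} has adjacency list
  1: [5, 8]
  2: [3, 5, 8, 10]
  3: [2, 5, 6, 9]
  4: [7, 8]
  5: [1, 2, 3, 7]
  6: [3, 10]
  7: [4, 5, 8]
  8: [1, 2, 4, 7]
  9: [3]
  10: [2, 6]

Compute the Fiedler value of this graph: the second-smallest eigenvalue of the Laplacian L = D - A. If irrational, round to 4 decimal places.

0.5548

Each diagonal entry of L is the vertex degree and each off-diagonal entry is -1 where an edge is present, 0 otherwise; in the order [1, 2, 3, 4, 5, 6, 7, 8, 9, 10] the diagonal is [2, 4, 4, 2, 4, 2, 3, 4, 1, 2]. The sorted Laplacian eigenvalues are [0, 0.5548, 0.9211, 1.6195, 2.5935, 2.7591, 3.5930, 4.1934, 5.5891, 6.1766]; the algebraic connectivity is the second entry, 0.5548. By the matrix-tree theorem the graph has (1/10) * product of the nonzero eigenvalues = 308 spanning trees. The largest eigenvalue, 6.1766, is at most the vertex count 10.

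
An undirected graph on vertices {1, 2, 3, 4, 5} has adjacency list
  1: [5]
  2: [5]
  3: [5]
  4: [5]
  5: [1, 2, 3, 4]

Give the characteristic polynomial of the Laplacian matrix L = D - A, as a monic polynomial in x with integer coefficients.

With the vertex order [1, 2, 3, 4, 5], the degrees are [1, 1, 1, 1, 4], giving D = diag(1, 1, 1, 1, 4) and L = D - A. The eigenvalues of L are [0, 1, 1, 1, 5]; the characteristic polynomial is the product of (x - lambda_i), which multiplies out to x^5 - 8x^4 + 18x^3 - 16x^2 + 5x. Since p(0) = det(-L) = 0, x divides p(x). The eigenvalues sum to 8, which equals trace(L) = 2|E|.

x^5 - 8x^4 + 18x^3 - 16x^2 + 5x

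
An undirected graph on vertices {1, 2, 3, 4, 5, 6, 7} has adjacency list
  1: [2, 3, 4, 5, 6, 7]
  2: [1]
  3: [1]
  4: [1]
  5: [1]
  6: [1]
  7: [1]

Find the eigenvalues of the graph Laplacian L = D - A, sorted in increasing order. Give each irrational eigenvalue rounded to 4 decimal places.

Each diagonal entry of L is the vertex degree and each off-diagonal entry is -1 where an edge is present, 0 otherwise; in the order [1, 2, 3, 4, 5, 6, 7] the diagonal is [6, 1, 1, 1, 1, 1, 1]. The multiplicity of 0 as a Laplacian eigenvalue equals the number of connected components. The single zero eigenvalue shows the graph is connected. The largest eigenvalue, 7, is at most the vertex count 7.

[0, 1, 1, 1, 1, 1, 7]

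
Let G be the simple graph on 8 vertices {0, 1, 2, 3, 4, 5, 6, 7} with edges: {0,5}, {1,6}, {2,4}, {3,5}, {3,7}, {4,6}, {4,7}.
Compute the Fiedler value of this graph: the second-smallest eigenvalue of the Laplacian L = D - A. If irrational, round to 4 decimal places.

0.1864

Reading degrees in the order [0, 1, 2, 3, 4, 5, 6, 7] gives [1, 1, 1, 2, 3, 2, 2, 2]; set D = diag(1, 1, 1, 2, 3, 2, 2, 2) and form L = D - A. The sorted Laplacian eigenvalues are [0, 0.1864, 0.5858, 1, 2, 2.4707, 3.4142, 4.3429]; the algebraic connectivity is the second entry, 0.1864. The largest eigenvalue, 4.3429, is at most the vertex count 8. There is one zero in the spectrum, matching the 1 component.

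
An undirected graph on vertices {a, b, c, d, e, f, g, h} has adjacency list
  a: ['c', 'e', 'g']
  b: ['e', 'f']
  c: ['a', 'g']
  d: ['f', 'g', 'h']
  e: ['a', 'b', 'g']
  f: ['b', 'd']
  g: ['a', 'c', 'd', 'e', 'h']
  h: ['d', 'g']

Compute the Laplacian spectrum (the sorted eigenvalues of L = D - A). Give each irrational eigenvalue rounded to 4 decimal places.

[0, 0.9018, 1.2276, 2.2161, 3.0751, 4, 4.4679, 6.1115]

Reading degrees in the order [a, b, c, d, e, f, g, h] gives [3, 2, 2, 3, 3, 2, 5, 2]; set D = diag(3, 2, 2, 3, 3, 2, 5, 2) and form L = D - A. L is symmetric positive semidefinite, so every eigenvalue is real and nonnegative. The single zero eigenvalue shows the graph is connected. There is one zero in the spectrum, matching the 1 component. The largest eigenvalue, 6.1115, is at most the vertex count 8.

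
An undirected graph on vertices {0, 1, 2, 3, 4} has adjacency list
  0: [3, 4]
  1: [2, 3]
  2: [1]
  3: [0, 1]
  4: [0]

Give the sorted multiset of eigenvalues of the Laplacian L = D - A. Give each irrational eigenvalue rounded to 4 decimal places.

[0, 0.3820, 1.3820, 2.6180, 3.6180]

With the vertex order [0, 1, 2, 3, 4], the degrees are [2, 2, 1, 2, 1], giving D = diag(2, 2, 1, 2, 1) and L = D - A. The multiplicity of 0 as a Laplacian eigenvalue equals the number of connected components. By the matrix-tree theorem the graph has (1/5) * product of the nonzero eigenvalues = 1 spanning tree. The eigenvalues sum to 8, which equals trace(L) = 2|E|.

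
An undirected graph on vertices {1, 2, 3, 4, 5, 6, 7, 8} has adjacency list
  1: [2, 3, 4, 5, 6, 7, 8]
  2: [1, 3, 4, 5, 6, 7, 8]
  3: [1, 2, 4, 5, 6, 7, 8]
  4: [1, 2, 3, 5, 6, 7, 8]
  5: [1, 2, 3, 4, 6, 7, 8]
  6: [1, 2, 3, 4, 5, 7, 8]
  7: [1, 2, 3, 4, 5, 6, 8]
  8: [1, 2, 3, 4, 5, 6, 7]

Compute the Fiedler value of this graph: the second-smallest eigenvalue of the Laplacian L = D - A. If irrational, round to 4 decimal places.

8

With the vertex order [1, 2, 3, 4, 5, 6, 7, 8], the degrees are [7, 7, 7, 7, 7, 7, 7, 7], giving D = diag(7, 7, 7, 7, 7, 7, 7, 7) and L = D - A. The smallest Laplacian eigenvalue is always 0. The next one, lambda_2 = 8, measures how hard the graph is to disconnect: larger values mean better connectivity. The eigenvalues sum to 56, which equals trace(L) = 2|E|.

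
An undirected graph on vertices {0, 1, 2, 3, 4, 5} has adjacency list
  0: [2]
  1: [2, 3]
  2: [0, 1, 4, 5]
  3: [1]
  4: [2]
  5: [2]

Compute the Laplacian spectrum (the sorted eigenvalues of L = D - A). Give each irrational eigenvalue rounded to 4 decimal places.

Each diagonal entry of L is the vertex degree and each off-diagonal entry is -1 where an edge is present, 0 otherwise; in the order [0, 1, 2, 3, 4, 5] the diagonal is [1, 2, 4, 1, 1, 1]. Diagonalising L (or applying a numerical eigensolver to the 6x6 matrix) gives the spectrum above. The single zero eigenvalue shows the graph is connected.

[0, 0.4859, 1, 1, 2.4280, 5.0861]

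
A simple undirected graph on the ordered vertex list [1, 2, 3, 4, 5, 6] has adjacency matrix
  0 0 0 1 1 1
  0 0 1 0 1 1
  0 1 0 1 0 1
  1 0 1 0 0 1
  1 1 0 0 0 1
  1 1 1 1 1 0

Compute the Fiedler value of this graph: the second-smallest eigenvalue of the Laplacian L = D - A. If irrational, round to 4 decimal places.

With the vertex order [1, 2, 3, 4, 5, 6], the degrees are [3, 3, 3, 3, 3, 5], giving D = diag(3, 3, 3, 3, 3, 5) and L = D - A. The smallest Laplacian eigenvalue is always 0. The next one, lambda_2 = 2.3820, measures how hard the graph is to disconnect: larger values mean better connectivity.

2.3820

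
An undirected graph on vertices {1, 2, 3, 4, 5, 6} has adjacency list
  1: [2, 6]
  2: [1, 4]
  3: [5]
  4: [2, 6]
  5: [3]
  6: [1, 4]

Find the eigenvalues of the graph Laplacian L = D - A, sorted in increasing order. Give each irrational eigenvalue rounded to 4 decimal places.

With the vertex order [1, 2, 3, 4, 5, 6], the degrees are [2, 2, 1, 2, 1, 2], giving D = diag(2, 2, 1, 2, 1, 2) and L = D - A. Diagonalising L (or applying a numerical eigensolver to the 6x6 matrix) gives the spectrum above. The 2 zero eigenvalues correspond to the 2 connected components. The largest eigenvalue, 4, is at most the vertex count 6.

[0, 0, 2, 2, 2, 4]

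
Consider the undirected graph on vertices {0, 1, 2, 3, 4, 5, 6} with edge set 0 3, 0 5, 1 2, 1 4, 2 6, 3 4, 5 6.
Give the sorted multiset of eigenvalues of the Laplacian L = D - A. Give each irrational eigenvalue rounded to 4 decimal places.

With the vertex order [0, 1, 2, 3, 4, 5, 6], the degrees are [2, 2, 2, 2, 2, 2, 2], giving D = diag(2, 2, 2, 2, 2, 2, 2) and L = D - A. L is symmetric positive semidefinite, so every eigenvalue is real and nonnegative. The single zero eigenvalue shows the graph is connected. The largest eigenvalue, 3.8019, is at most the vertex count 7.

[0, 0.7530, 0.7530, 2.4450, 2.4450, 3.8019, 3.8019]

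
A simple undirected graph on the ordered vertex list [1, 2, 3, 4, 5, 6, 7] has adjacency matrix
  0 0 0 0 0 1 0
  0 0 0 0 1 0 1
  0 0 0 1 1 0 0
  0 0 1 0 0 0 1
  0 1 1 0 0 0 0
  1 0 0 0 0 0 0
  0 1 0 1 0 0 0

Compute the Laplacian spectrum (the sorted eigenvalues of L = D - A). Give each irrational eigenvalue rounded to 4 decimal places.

[0, 0, 1.3820, 1.3820, 2, 3.6180, 3.6180]

Each diagonal entry of L is the vertex degree and each off-diagonal entry is -1 where an edge is present, 0 otherwise; in the order [1, 2, 3, 4, 5, 6, 7] the diagonal is [1, 2, 2, 2, 2, 1, 2]. Diagonalising L (or applying a numerical eigensolver to the 7x7 matrix) gives the spectrum above. The 2 zero eigenvalues correspond to the 2 connected components. The largest eigenvalue, 3.6180, is at most the vertex count 7.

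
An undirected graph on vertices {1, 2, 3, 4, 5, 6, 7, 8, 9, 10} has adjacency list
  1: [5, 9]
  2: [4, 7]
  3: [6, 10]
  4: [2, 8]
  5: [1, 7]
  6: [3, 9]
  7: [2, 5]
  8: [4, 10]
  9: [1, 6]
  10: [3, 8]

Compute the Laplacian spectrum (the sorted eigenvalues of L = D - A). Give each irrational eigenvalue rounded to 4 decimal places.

[0, 0.3820, 0.3820, 1.3820, 1.3820, 2.6180, 2.6180, 3.6180, 3.6180, 4]

Each diagonal entry of L is the vertex degree and each off-diagonal entry is -1 where an edge is present, 0 otherwise; in the order [1, 2, 3, 4, 5, 6, 7, 8, 9, 10] the diagonal is [2, 2, 2, 2, 2, 2, 2, 2, 2, 2]. Diagonalising L (or applying a numerical eigensolver to the 10x10 matrix) gives the spectrum above. There is one zero in the spectrum, matching the 1 component. By the matrix-tree theorem the graph has (1/10) * product of the nonzero eigenvalues = 10 spanning trees.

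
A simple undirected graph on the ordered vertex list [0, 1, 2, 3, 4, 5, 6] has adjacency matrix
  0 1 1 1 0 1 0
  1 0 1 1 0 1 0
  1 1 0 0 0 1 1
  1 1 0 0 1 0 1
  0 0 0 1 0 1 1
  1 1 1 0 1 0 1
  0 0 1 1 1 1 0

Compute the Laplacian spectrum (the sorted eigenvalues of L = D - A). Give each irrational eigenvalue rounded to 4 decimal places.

Each diagonal entry of L is the vertex degree and each off-diagonal entry is -1 where an edge is present, 0 otherwise; in the order [0, 1, 2, 3, 4, 5, 6] the diagonal is [4, 4, 4, 4, 3, 5, 4]. Diagonalising L (or applying a numerical eigensolver to the 7x7 matrix) gives the spectrum above. The single zero eigenvalue shows the graph is connected. The largest eigenvalue, 6.7235, is at most the vertex count 7.

[0, 2.4228, 3.7080, 4.4781, 5, 5.6677, 6.7235]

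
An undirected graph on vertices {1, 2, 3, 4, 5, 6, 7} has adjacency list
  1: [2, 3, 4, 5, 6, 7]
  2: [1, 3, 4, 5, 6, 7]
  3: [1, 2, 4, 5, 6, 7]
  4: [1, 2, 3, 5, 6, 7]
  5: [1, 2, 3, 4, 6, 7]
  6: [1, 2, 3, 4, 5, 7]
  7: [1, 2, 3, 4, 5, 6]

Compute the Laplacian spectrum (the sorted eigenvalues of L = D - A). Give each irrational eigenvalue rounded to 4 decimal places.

Reading degrees in the order [1, 2, 3, 4, 5, 6, 7] gives [6, 6, 6, 6, 6, 6, 6]; set D = diag(6, 6, 6, 6, 6, 6, 6) and form L = D - A. L is symmetric positive semidefinite, so every eigenvalue is real and nonnegative. The single zero eigenvalue shows the graph is connected.

[0, 7, 7, 7, 7, 7, 7]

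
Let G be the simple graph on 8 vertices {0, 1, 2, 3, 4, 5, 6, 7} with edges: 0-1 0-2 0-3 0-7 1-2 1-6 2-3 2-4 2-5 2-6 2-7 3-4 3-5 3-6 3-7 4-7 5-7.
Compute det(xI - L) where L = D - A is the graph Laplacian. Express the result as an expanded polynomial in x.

x^8 - 34x^7 + 480x^6 - 3640x^5 + 15986x^4 - 40606x^3 + 55173x^2 - 30888x

Each diagonal entry of L is the vertex degree and each off-diagonal entry is -1 where an edge is present, 0 otherwise; in the order [0, 1, 2, 3, 4, 5, 6, 7] the diagonal is [4, 3, 7, 6, 3, 3, 3, 5]. Computing det(xI - L) by cofactor expansion (or equivalently via sum-over-permutations) gives x^8 - 34x^7 + 480x^6 - 3640x^5 + 15986x^4 - 40606x^3 + 55173x^2 - 30888x. The constant term is 0 because L is singular (the all-ones vector lies in its kernel). The largest eigenvalue, 8, is at most the vertex count 8. The eigenvalues sum to 34, which equals trace(L) = 2|E|.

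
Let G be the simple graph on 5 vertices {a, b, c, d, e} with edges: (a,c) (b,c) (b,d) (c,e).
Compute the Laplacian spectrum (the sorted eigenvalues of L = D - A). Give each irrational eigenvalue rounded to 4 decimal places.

Reading degrees in the order [a, b, c, d, e] gives [1, 2, 3, 1, 1]; set D = diag(1, 2, 3, 1, 1) and form L = D - A. Since every row of L sums to 0, the all-ones vector is in the kernel and 0 is an eigenvalue. There is one zero in the spectrum, matching the 1 component.

[0, 0.5188, 1, 2.3111, 4.1701]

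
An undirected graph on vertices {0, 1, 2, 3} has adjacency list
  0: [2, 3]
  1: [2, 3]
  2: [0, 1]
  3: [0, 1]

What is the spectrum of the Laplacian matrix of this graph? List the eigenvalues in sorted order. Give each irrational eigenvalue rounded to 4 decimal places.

Reading degrees in the order [0, 1, 2, 3] gives [2, 2, 2, 2]; set D = diag(2, 2, 2, 2) and form L = D - A. Since every row of L sums to 0, the all-ones vector is in the kernel and 0 is an eigenvalue. By the matrix-tree theorem the graph has (1/4) * product of the nonzero eigenvalues = 4 spanning trees.

[0, 2, 2, 4]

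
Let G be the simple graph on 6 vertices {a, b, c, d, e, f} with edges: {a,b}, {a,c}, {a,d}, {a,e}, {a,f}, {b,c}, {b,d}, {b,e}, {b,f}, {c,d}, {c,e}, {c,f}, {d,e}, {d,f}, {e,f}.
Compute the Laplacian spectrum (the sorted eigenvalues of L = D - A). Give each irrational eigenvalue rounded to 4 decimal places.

[0, 6, 6, 6, 6, 6]

Reading degrees in the order [a, b, c, d, e, f] gives [5, 5, 5, 5, 5, 5]; set D = diag(5, 5, 5, 5, 5, 5) and form L = D - A. L is symmetric positive semidefinite, so every eigenvalue is real and nonnegative. There is one zero in the spectrum, matching the 1 component. The largest eigenvalue, 6, is at most the vertex count 6.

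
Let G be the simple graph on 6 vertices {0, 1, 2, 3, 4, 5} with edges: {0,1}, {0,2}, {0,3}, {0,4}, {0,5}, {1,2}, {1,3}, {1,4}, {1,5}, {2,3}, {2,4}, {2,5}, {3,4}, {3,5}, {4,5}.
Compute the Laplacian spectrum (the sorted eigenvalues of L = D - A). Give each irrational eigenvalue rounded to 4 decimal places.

[0, 6, 6, 6, 6, 6]

Reading degrees in the order [0, 1, 2, 3, 4, 5] gives [5, 5, 5, 5, 5, 5]; set D = diag(5, 5, 5, 5, 5, 5) and form L = D - A. The multiplicity of 0 as a Laplacian eigenvalue equals the number of connected components. The single zero eigenvalue shows the graph is connected. The eigenvalues sum to 30, which equals trace(L) = 2|E|.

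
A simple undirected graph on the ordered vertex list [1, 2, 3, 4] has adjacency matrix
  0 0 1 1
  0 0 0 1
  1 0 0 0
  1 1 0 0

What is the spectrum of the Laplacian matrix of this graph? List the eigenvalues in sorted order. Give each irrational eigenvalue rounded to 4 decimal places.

[0, 0.5858, 2, 3.4142]

With the vertex order [1, 2, 3, 4], the degrees are [2, 1, 1, 2], giving D = diag(2, 1, 1, 2) and L = D - A. The multiplicity of 0 as a Laplacian eigenvalue equals the number of connected components. The single zero eigenvalue shows the graph is connected. There is one zero in the spectrum, matching the 1 component.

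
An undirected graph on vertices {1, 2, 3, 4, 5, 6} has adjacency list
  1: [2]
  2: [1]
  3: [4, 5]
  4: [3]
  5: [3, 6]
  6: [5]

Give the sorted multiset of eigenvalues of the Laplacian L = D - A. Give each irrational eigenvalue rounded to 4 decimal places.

Each diagonal entry of L is the vertex degree and each off-diagonal entry is -1 where an edge is present, 0 otherwise; in the order [1, 2, 3, 4, 5, 6] the diagonal is [1, 1, 2, 1, 2, 1]. Since every row of L sums to 0, the all-ones vector is in the kernel and 0 is an eigenvalue. The 2 zero eigenvalues correspond to the 2 connected components. The eigenvalues sum to 8, which equals trace(L) = 2|E|.

[0, 0, 0.5858, 2, 2, 3.4142]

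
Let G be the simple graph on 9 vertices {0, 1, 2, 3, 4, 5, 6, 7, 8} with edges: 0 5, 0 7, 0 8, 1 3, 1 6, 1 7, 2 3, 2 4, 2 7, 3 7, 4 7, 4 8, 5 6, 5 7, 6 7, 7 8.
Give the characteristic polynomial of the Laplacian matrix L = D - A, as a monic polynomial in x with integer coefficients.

x^9 - 32x^8 + 428x^7 - 3136x^6 + 13786x^5 - 37232x^4 + 60276x^3 - 53424x^2 + 19845x

Each diagonal entry of L is the vertex degree and each off-diagonal entry is -1 where an edge is present, 0 otherwise; in the order [0, 1, 2, 3, 4, 5, 6, 7, 8] the diagonal is [3, 3, 3, 3, 3, 3, 3, 8, 3]. Computing det(xI - L) by cofactor expansion (or equivalently via sum-over-permutations) gives x^9 - 32x^8 + 428x^7 - 3136x^6 + 13786x^5 - 37232x^4 + 60276x^3 - 53424x^2 + 19845x. The constant term is 0 because L is singular (the all-ones vector lies in its kernel). The eigenvalues sum to 32, which equals trace(L) = 2|E|.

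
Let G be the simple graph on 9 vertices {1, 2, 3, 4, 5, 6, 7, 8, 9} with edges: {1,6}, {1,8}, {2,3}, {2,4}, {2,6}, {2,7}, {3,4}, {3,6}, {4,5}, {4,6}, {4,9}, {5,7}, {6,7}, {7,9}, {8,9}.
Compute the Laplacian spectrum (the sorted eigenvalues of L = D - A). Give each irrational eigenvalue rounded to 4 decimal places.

[0, 0.9593, 1.7869, 2.2785, 3.3057, 4.0245, 5, 5.7650, 6.8801]

With the vertex order [1, 2, 3, 4, 5, 6, 7, 8, 9], the degrees are [2, 4, 3, 5, 2, 5, 4, 2, 3], giving D = diag(2, 4, 3, 5, 2, 5, 4, 2, 3) and L = D - A. Diagonalising L (or applying a numerical eigensolver to the 9x9 matrix) gives the spectrum above.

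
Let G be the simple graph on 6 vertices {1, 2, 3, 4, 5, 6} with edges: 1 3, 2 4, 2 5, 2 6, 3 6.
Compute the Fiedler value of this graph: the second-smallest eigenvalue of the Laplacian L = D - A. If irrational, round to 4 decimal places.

With the vertex order [1, 2, 3, 4, 5, 6], the degrees are [1, 3, 2, 1, 1, 2], giving D = diag(1, 3, 2, 1, 1, 2) and L = D - A. The sorted Laplacian eigenvalues are [0, 0.3249, 1, 1.4608, 3, 4.2143]; the algebraic connectivity is the second entry, 0.3249. The eigenvalues sum to 10, which equals trace(L) = 2|E|.

0.3249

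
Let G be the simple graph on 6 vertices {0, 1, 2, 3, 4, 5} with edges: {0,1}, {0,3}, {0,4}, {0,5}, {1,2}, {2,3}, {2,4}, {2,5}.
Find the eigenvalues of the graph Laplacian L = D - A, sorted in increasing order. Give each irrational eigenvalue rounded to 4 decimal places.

[0, 2, 2, 2, 4, 6]

Reading degrees in the order [0, 1, 2, 3, 4, 5] gives [4, 2, 4, 2, 2, 2]; set D = diag(4, 2, 4, 2, 2, 2) and form L = D - A. Since every row of L sums to 0, the all-ones vector is in the kernel and 0 is an eigenvalue. There is one zero in the spectrum, matching the 1 component.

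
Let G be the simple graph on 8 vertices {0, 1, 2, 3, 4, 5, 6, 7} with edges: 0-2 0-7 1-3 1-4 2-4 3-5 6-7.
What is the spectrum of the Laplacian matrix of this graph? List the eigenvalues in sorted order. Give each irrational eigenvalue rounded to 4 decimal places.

[0, 0.1522, 0.5858, 1.2346, 2, 2.7654, 3.4142, 3.8478]

Each diagonal entry of L is the vertex degree and each off-diagonal entry is -1 where an edge is present, 0 otherwise; in the order [0, 1, 2, 3, 4, 5, 6, 7] the diagonal is [2, 2, 2, 2, 2, 1, 1, 2]. L is symmetric positive semidefinite, so every eigenvalue is real and nonnegative. The single zero eigenvalue shows the graph is connected. The largest eigenvalue, 3.8478, is at most the vertex count 8.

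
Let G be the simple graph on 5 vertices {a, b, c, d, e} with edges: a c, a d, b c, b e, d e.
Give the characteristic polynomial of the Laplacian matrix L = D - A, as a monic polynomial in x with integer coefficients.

x^5 - 10x^4 + 35x^3 - 50x^2 + 25x

Reading degrees in the order [a, b, c, d, e] gives [2, 2, 2, 2, 2]; set D = diag(2, 2, 2, 2, 2) and form L = D - A. Computing det(xI - L) by cofactor expansion (or equivalently via sum-over-permutations) gives x^5 - 10x^4 + 35x^3 - 50x^2 + 25x. The constant term is 0 because L is singular (the all-ones vector lies in its kernel).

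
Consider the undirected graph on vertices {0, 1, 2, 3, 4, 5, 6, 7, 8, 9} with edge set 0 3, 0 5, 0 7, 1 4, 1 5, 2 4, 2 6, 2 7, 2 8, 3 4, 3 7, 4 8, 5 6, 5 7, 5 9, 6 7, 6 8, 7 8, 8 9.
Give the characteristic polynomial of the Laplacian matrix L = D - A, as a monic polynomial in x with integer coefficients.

x^10 - 38x^9 + 623x^8 - 5770x^7 + 33187x^6 - 122640x^5 + 290620x^4 - 425354x^3 + 348855x^2 - 122260x

Reading degrees in the order [0, 1, 2, 3, 4, 5, 6, 7, 8, 9] gives [3, 2, 4, 3, 4, 5, 4, 6, 5, 2]; set D = diag(3, 2, 4, 3, 4, 5, 4, 6, 5, 2) and form L = D - A. Computing det(xI - L) by cofactor expansion (or equivalently via sum-over-permutations) gives x^10 - 38x^9 + 623x^8 - 5770x^7 + 33187x^6 - 122640x^5 + 290620x^4 - 425354x^3 + 348855x^2 - 122260x. The constant term is 0 because L is singular (the all-ones vector lies in its kernel).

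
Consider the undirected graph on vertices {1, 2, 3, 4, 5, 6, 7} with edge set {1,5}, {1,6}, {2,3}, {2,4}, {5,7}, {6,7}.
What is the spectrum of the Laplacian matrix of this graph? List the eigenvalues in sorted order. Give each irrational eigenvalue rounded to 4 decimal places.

With the vertex order [1, 2, 3, 4, 5, 6, 7], the degrees are [2, 2, 1, 1, 2, 2, 2], giving D = diag(2, 2, 1, 1, 2, 2, 2) and L = D - A. L is symmetric positive semidefinite, so every eigenvalue is real and nonnegative. The 2 zero eigenvalues correspond to the 2 connected components.

[0, 0, 1, 2, 2, 3, 4]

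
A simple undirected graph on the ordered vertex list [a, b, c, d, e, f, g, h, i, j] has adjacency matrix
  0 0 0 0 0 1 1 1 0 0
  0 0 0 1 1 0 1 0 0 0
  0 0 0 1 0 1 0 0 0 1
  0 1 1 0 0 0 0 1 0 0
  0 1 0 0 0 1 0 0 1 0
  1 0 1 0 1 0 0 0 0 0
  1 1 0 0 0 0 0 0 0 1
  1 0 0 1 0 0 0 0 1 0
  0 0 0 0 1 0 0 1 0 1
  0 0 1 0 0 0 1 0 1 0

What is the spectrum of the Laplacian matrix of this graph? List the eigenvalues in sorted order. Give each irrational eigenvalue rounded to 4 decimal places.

Reading degrees in the order [a, b, c, d, e, f, g, h, i, j] gives [3, 3, 3, 3, 3, 3, 3, 3, 3, 3]; set D = diag(3, 3, 3, 3, 3, 3, 3, 3, 3, 3) and form L = D - A. Diagonalising L (or applying a numerical eigensolver to the 10x10 matrix) gives the spectrum above. The single zero eigenvalue shows the graph is connected. The eigenvalues sum to 30, which equals trace(L) = 2|E|.

[0, 2, 2, 2, 2, 2, 5, 5, 5, 5]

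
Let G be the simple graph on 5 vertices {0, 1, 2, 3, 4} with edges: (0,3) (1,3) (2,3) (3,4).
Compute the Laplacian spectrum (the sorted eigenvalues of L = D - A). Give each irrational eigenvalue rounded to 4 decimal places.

With the vertex order [0, 1, 2, 3, 4], the degrees are [1, 1, 1, 4, 1], giving D = diag(1, 1, 1, 4, 1) and L = D - A. Since every row of L sums to 0, the all-ones vector is in the kernel and 0 is an eigenvalue. There is one zero in the spectrum, matching the 1 component.

[0, 1, 1, 1, 5]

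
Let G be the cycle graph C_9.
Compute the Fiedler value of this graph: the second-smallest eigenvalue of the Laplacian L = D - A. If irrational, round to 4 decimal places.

0.4679

The graph has 9 vertices and degree multiset [2, 2, 2, 2, 2, 2, 2, 2, 2]; D is the diagonal matrix of degrees and L = D - A. The smallest Laplacian eigenvalue is always 0. The next one, lambda_2 = 0.4679, measures how hard the graph is to disconnect: larger values mean better connectivity. The eigenvalues sum to 18, which equals trace(L) = 2|E|.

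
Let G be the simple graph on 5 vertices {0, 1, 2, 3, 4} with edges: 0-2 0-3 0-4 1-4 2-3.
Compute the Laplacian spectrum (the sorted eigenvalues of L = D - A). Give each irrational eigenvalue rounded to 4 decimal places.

[0, 0.5188, 2.3111, 3, 4.1701]

Reading degrees in the order [0, 1, 2, 3, 4] gives [3, 1, 2, 2, 2]; set D = diag(3, 1, 2, 2, 2) and form L = D - A. Diagonalising L (or applying a numerical eigensolver to the 5x5 matrix) gives the spectrum above. The largest eigenvalue, 4.1701, is at most the vertex count 5. The eigenvalues sum to 10, which equals trace(L) = 2|E|.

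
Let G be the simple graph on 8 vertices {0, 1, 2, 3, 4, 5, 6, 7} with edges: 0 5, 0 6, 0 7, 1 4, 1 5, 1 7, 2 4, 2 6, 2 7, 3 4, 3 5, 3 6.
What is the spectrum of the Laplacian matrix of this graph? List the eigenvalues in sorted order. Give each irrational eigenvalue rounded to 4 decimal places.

With the vertex order [0, 1, 2, 3, 4, 5, 6, 7], the degrees are [3, 3, 3, 3, 3, 3, 3, 3], giving D = diag(3, 3, 3, 3, 3, 3, 3, 3) and L = D - A. Since every row of L sums to 0, the all-ones vector is in the kernel and 0 is an eigenvalue. The single zero eigenvalue shows the graph is connected. The eigenvalues sum to 24, which equals trace(L) = 2|E|. By the matrix-tree theorem the graph has (1/8) * product of the nonzero eigenvalues = 384 spanning trees.

[0, 2, 2, 2, 4, 4, 4, 6]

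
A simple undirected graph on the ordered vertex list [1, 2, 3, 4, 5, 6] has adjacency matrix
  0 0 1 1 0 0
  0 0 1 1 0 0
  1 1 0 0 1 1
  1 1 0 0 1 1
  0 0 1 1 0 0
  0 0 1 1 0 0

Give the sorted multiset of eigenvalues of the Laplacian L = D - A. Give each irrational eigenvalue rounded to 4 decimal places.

Each diagonal entry of L is the vertex degree and each off-diagonal entry is -1 where an edge is present, 0 otherwise; in the order [1, 2, 3, 4, 5, 6] the diagonal is [2, 2, 4, 4, 2, 2]. L is symmetric positive semidefinite, so every eigenvalue is real and nonnegative. There is one zero in the spectrum, matching the 1 component. The largest eigenvalue, 6, is at most the vertex count 6.

[0, 2, 2, 2, 4, 6]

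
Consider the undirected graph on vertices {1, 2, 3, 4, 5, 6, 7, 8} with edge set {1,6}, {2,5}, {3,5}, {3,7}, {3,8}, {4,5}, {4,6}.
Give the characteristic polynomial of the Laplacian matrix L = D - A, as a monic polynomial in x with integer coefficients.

x^8 - 14x^7 + 76x^6 - 204x^5 + 287x^4 - 208x^3 + 70x^2 - 8x

With the vertex order [1, 2, 3, 4, 5, 6, 7, 8], the degrees are [1, 1, 3, 2, 3, 2, 1, 1], giving D = diag(1, 1, 3, 2, 3, 2, 1, 1) and L = D - A. L has integer entries, so p(x) = det(xI - L) has integer coefficients. Expanding the determinant yields x^8 - 14x^7 + 76x^6 - 204x^5 + 287x^4 - 208x^3 + 70x^2 - 8x. Since p(0) = det(-L) = 0, x divides p(x). The largest eigenvalue, 4.6412, is at most the vertex count 8.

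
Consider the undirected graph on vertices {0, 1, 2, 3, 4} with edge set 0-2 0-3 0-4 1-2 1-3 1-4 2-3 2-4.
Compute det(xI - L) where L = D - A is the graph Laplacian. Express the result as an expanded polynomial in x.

With the vertex order [0, 1, 2, 3, 4], the degrees are [3, 3, 4, 3, 3], giving D = diag(3, 3, 4, 3, 3) and L = D - A. The eigenvalues of L are [0, 3, 3, 5, 5]; the characteristic polynomial is the product of (x - lambda_i), which multiplies out to x^5 - 16x^4 + 94x^3 - 240x^2 + 225x. The coefficient of x^4 equals -trace(L) = -16, matching the sum of degrees. The largest eigenvalue, 5, is at most the vertex count 5. By the matrix-tree theorem the graph has (1/5) * product of the nonzero eigenvalues = 45 spanning trees.

x^5 - 16x^4 + 94x^3 - 240x^2 + 225x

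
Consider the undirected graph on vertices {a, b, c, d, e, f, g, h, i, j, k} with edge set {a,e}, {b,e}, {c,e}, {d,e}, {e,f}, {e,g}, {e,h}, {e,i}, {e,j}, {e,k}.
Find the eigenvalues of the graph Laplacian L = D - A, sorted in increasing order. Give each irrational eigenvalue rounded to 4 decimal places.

Each diagonal entry of L is the vertex degree and each off-diagonal entry is -1 where an edge is present, 0 otherwise; in the order [a, b, c, d, e, f, g, h, i, j, k] the diagonal is [1, 1, 1, 1, 10, 1, 1, 1, 1, 1, 1]. Diagonalising L (or applying a numerical eigensolver to the 11x11 matrix) gives the spectrum above. The single zero eigenvalue shows the graph is connected. By the matrix-tree theorem the graph has (1/11) * product of the nonzero eigenvalues = 1 spanning tree.

[0, 1, 1, 1, 1, 1, 1, 1, 1, 1, 11]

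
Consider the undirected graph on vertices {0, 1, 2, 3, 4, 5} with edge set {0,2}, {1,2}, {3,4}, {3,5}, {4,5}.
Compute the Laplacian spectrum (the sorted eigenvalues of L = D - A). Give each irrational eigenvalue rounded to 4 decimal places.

With the vertex order [0, 1, 2, 3, 4, 5], the degrees are [1, 1, 2, 2, 2, 2], giving D = diag(1, 1, 2, 2, 2, 2) and L = D - A. The multiplicity of 0 as a Laplacian eigenvalue equals the number of connected components. The 2 zero eigenvalues correspond to the 2 connected components. The eigenvalues sum to 10, which equals trace(L) = 2|E|. The largest eigenvalue, 3, is at most the vertex count 6.

[0, 0, 1, 3, 3, 3]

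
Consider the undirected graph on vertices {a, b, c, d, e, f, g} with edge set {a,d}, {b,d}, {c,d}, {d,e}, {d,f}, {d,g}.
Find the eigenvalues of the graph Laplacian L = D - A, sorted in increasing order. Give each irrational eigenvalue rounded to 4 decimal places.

With the vertex order [a, b, c, d, e, f, g], the degrees are [1, 1, 1, 6, 1, 1, 1], giving D = diag(1, 1, 1, 6, 1, 1, 1) and L = D - A. Diagonalising L (or applying a numerical eigensolver to the 7x7 matrix) gives the spectrum above. The single zero eigenvalue shows the graph is connected. The eigenvalues sum to 12, which equals trace(L) = 2|E|. By the matrix-tree theorem the graph has (1/7) * product of the nonzero eigenvalues = 1 spanning tree.

[0, 1, 1, 1, 1, 1, 7]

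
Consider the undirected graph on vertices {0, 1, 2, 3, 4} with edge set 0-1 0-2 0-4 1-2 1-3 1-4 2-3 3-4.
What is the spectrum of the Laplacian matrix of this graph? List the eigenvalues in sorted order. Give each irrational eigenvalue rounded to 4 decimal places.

Each diagonal entry of L is the vertex degree and each off-diagonal entry is -1 where an edge is present, 0 otherwise; in the order [0, 1, 2, 3, 4] the diagonal is [3, 4, 3, 3, 3]. The multiplicity of 0 as a Laplacian eigenvalue equals the number of connected components. The single zero eigenvalue shows the graph is connected. The largest eigenvalue, 5, is at most the vertex count 5.

[0, 3, 3, 5, 5]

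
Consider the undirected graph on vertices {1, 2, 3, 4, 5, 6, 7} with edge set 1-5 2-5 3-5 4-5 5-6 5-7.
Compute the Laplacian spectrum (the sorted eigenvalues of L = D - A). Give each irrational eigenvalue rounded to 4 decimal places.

[0, 1, 1, 1, 1, 1, 7]

Each diagonal entry of L is the vertex degree and each off-diagonal entry is -1 where an edge is present, 0 otherwise; in the order [1, 2, 3, 4, 5, 6, 7] the diagonal is [1, 1, 1, 1, 6, 1, 1]. Since every row of L sums to 0, the all-ones vector is in the kernel and 0 is an eigenvalue. The largest eigenvalue, 7, is at most the vertex count 7.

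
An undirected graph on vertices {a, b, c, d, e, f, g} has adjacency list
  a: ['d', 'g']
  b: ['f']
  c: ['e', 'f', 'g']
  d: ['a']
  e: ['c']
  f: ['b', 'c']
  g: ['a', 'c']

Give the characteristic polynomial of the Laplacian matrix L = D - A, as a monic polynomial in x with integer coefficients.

x^7 - 12x^6 + 54x^5 - 114x^4 + 115x^3 - 50x^2 + 7x

With the vertex order [a, b, c, d, e, f, g], the degrees are [2, 1, 3, 1, 1, 2, 2], giving D = diag(2, 1, 3, 1, 1, 2, 2) and L = D - A. L has integer entries, so p(x) = det(xI - L) has integer coefficients. Expanding the determinant yields x^7 - 12x^6 + 54x^5 - 114x^4 + 115x^3 - 50x^2 + 7x. The coefficient of x^6 equals -trace(L) = -12, matching the sum of degrees. The largest eigenvalue, 4.3342, is at most the vertex count 7.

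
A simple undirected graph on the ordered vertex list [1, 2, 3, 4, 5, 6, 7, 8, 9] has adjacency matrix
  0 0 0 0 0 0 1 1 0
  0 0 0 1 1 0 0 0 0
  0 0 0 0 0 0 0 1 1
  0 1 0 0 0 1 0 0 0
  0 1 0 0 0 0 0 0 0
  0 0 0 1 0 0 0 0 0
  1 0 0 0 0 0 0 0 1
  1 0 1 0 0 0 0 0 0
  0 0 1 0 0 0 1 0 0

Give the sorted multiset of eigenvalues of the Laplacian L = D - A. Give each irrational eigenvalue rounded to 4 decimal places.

Each diagonal entry of L is the vertex degree and each off-diagonal entry is -1 where an edge is present, 0 otherwise; in the order [1, 2, 3, 4, 5, 6, 7, 8, 9] the diagonal is [2, 2, 2, 2, 1, 1, 2, 2, 2]. L is symmetric positive semidefinite, so every eigenvalue is real and nonnegative. The 2 zero eigenvalues correspond to the 2 connected components. The largest eigenvalue, 3.6180, is at most the vertex count 9.

[0, 0, 0.5858, 1.3820, 1.3820, 2, 3.4142, 3.6180, 3.6180]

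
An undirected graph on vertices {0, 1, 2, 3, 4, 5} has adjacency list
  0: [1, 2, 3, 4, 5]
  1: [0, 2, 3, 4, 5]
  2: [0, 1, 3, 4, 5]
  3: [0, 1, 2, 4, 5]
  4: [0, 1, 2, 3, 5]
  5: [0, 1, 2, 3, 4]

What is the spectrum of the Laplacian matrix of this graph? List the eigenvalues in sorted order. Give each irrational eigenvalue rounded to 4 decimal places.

Reading degrees in the order [0, 1, 2, 3, 4, 5] gives [5, 5, 5, 5, 5, 5]; set D = diag(5, 5, 5, 5, 5, 5) and form L = D - A. L is symmetric positive semidefinite, so every eigenvalue is real and nonnegative. The single zero eigenvalue shows the graph is connected. There is one zero in the spectrum, matching the 1 component.

[0, 6, 6, 6, 6, 6]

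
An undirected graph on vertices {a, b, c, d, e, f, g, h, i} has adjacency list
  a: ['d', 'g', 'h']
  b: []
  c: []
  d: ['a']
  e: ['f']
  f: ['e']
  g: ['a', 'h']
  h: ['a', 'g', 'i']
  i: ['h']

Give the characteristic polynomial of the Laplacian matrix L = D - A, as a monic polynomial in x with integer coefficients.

x^9 - 12x^8 + 53x^7 - 106x^6 + 95x^5 - 30x^4

Each diagonal entry of L is the vertex degree and each off-diagonal entry is -1 where an edge is present, 0 otherwise; in the order [a, b, c, d, e, f, g, h, i] the diagonal is [3, 0, 0, 1, 1, 1, 2, 3, 1]. L has integer entries, so p(x) = det(xI - L) has integer coefficients. Expanding the determinant yields x^9 - 12x^8 + 53x^7 - 106x^6 + 95x^5 - 30x^4. Since p(0) = det(-L) = 0, x divides p(x). The eigenvalues sum to 12, which equals trace(L) = 2|E|.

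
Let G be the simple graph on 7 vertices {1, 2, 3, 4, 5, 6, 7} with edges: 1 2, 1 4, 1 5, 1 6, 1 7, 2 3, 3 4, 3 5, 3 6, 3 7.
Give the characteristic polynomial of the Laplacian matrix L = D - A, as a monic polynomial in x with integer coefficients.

Each diagonal entry of L is the vertex degree and each off-diagonal entry is -1 where an edge is present, 0 otherwise; in the order [1, 2, 3, 4, 5, 6, 7] the diagonal is [5, 2, 5, 2, 2, 2, 2]. The eigenvalues of L are [0, 2, 2, 2, 2, 5, 7]; the characteristic polynomial is the product of (x - lambda_i), which multiplies out to x^7 - 20x^6 + 155x^5 - 600x^4 + 1240x^3 - 1312x^2 + 560x. The constant term is 0 because L is singular (the all-ones vector lies in its kernel). By the matrix-tree theorem the graph has (1/7) * product of the nonzero eigenvalues = 80 spanning trees. There is one zero in the spectrum, matching the 1 component.

x^7 - 20x^6 + 155x^5 - 600x^4 + 1240x^3 - 1312x^2 + 560x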